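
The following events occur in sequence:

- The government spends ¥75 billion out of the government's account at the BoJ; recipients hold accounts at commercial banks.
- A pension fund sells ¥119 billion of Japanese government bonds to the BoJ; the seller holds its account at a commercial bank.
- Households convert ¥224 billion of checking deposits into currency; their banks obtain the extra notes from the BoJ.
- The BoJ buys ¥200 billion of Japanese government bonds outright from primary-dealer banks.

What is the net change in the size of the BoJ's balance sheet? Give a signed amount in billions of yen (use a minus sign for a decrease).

BoJ balance sheet:
  Assets:      Securities +¥319B
  Liabilities: Bank reserves +¥170B, Currency in circulation +¥224B, Government deposits −¥75B
Commercial banking system:
  Assets:      Reserves at CB +¥170B, Securities −¥200B
  Liabilities: Checkable deposits −¥30B
Change in total BoJ assets = +¥319 billion.

+¥319 billion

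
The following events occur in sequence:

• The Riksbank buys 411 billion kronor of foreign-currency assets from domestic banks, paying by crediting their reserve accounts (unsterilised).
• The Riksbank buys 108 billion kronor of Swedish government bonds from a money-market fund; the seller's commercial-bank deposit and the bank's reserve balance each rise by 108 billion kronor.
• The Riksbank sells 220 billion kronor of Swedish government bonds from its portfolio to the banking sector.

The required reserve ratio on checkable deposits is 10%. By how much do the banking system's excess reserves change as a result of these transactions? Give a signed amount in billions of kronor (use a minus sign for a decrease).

+288.2 billion

FX purchase 411 billion kronor: reserves +411B, deposits 0.
Asset purchase (from non-banks) 108 billion kronor: reserves +108B, deposits +108B.
OMO sale (to banks) 220 billion kronor: reserves −220B, deposits 0.
Totals: Δreserves = +299B, Δdeposits = +108B.
Δrequired reserves = 10% × +108B = +10.8B.
Δexcess reserves = Δreserves − Δrequired = +299B − (+10.8B) = +288.2 billion.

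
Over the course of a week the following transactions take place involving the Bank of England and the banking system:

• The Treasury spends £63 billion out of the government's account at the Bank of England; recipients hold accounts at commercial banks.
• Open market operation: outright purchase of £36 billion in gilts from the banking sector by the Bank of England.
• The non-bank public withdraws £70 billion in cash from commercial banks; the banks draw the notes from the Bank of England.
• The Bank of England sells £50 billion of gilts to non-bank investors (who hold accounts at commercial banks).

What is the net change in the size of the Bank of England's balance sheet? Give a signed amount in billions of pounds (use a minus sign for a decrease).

-£14 billion

Government spending £63 billion: only the composition of liabilities changes → 0.
OMO purchase (from banks) £36 billion: a Bank of England asset is acquired → +£36B.
Currency withdrawal £70 billion: only the composition of liabilities changes → 0.
Asset sale (to non-banks) £50 billion: a Bank of England asset is shed → −£50B.
Net: 0 + 36 + 0 − 50 = -£14 billion.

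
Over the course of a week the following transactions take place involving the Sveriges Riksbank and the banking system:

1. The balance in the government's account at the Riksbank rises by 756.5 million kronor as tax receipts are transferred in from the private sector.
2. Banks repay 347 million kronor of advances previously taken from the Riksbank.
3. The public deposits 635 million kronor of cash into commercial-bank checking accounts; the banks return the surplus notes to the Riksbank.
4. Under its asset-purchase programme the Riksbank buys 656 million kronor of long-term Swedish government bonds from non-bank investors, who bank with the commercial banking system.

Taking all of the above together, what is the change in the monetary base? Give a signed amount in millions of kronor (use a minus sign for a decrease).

Riksbank balance sheet:
  Assets:      Securities +656M, Loans to banks −347M
  Liabilities: Bank reserves +187.5M, Currency in circulation −635M, Government deposits +756.5M
Commercial banking system:
  Assets:      Reserves at CB +187.5M
  Liabilities: Checkable deposits +534.5M, Borrowings from CB −347M
Monetary base = currency + reserves: −635M + (+187.5M) = -447.5 million.

-447.5 million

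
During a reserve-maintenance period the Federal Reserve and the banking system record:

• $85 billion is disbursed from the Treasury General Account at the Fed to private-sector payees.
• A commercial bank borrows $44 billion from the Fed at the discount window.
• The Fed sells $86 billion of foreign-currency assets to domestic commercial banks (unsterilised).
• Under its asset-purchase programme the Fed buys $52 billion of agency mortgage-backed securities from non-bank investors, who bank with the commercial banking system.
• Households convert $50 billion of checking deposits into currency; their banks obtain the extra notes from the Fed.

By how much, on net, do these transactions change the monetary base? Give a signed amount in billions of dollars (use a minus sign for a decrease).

Fed balance sheet:
  Assets:      Securities +$52B, Loans to banks +$44B, Foreign assets −$86B
  Liabilities: Bank reserves +$45B, Currency in circulation +$50B, Government deposits −$85B
Commercial banking system:
  Assets:      Reserves at CB +$45B, Foreign assets +$86B
  Liabilities: Checkable deposits +$87B, Borrowings from CB +$44B
Monetary base = currency + reserves: +$50B + (+$45B) = +$95 billion.

+$95 billion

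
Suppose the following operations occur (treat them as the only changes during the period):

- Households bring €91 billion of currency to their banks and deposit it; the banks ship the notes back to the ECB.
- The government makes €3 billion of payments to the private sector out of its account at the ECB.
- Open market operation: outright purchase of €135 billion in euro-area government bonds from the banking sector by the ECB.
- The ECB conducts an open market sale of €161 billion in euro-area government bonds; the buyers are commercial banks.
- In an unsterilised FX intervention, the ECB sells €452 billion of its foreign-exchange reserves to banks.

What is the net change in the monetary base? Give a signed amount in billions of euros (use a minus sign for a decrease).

-€475 billion

ECB balance sheet:
  Assets:      Securities −€26B, Foreign assets −€452B
  Liabilities: Bank reserves −€384B, Currency in circulation −€91B, Government deposits −€3B
Commercial banking system:
  Assets:      Reserves at CB −€384B, Securities +€26B, Foreign assets +€452B
  Liabilities: Checkable deposits +€94B
Monetary base = currency + reserves: −€91B + (−€384B) = -€475 billion.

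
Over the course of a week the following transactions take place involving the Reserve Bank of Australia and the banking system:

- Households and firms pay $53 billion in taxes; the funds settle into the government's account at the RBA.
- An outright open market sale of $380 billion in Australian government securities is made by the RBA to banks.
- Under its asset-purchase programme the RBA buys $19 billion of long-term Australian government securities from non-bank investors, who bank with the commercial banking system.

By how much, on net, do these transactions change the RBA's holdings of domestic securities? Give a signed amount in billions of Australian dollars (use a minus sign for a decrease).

-$361 billion

RBA balance sheet:
  Assets:      Securities −$361B
  Liabilities: Bank reserves −$414B, Government deposits +$53B
Commercial banking system:
  Assets:      Reserves at CB −$414B, Securities +$380B
  Liabilities: Checkable deposits −$34B
So the change in the RBA's holdings of domestic securities is -$361 billion.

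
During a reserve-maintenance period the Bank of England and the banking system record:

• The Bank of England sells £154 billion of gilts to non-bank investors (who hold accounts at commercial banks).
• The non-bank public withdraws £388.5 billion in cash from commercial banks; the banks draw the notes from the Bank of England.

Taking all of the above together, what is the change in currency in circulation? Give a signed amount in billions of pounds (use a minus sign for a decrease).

+£388.5 billion

Asset sale (to non-banks) £154 billion: no currency enters or leaves circulation → 0.
Currency withdrawal £388.5 billion: notes leave the central bank → +£388.5B.
Net: 0 + 388.5 = +£388.5 billion.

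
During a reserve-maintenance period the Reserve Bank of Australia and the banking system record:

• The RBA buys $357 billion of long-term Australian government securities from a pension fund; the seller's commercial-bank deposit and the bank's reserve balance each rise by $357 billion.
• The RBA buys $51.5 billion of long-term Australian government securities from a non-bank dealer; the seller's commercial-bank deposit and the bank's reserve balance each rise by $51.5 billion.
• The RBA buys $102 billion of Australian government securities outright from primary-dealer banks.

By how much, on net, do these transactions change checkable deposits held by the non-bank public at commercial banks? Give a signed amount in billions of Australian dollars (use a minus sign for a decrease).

Asset purchase (from non-banks) $357 billion: non-bank counterparties' bank balances rise → +$357B.
Asset purchase (from non-banks) $51.5 billion: non-bank counterparties' bank balances rise → +$51.5B.
OMO purchase (from banks) $102 billion: the counterparty is a bank, so public deposits are unchanged → 0.
Net: 357 + 51.5 + 0 = +$408.5 billion.

+$408.5 billion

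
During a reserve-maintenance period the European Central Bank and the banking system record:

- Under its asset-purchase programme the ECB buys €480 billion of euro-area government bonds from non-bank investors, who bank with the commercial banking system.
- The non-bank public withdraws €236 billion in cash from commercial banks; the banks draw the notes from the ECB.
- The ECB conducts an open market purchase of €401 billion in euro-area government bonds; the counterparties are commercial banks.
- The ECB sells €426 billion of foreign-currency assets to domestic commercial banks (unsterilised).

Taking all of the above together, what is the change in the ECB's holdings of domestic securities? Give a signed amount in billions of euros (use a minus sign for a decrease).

ECB balance sheet:
  Assets:      Securities +€881B, Foreign assets −€426B
  Liabilities: Bank reserves +€219B, Currency in circulation +€236B
So the change in the ECB's holdings of domestic securities is +€881 billion.

+€881 billion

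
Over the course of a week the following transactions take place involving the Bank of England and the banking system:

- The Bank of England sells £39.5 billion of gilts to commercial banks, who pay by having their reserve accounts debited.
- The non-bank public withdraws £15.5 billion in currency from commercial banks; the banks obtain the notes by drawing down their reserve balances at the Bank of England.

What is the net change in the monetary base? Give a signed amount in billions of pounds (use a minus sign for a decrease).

-£39.5 billion

OMO sale (to banks) £39.5 billion: Bank of England balance sheet contracts → −£39.5B.
Currency withdrawal £15.5 billion: just a shift between currency and reserves — both are base money → 0.
Net: −39.5 + 0 = -£39.5 billion.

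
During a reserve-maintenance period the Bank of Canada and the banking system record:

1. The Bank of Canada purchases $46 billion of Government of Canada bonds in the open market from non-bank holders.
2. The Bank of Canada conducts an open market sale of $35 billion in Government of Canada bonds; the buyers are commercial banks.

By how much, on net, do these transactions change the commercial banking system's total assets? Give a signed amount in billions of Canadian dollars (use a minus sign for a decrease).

Asset purchase (from non-banks) $46 billion: bank balance sheets expand → +$46B.
OMO sale (to banks) $35 billion: just an asset swap on bank balance sheets → 0.
Net: 46 + 0 = +$46 billion.

+$46 billion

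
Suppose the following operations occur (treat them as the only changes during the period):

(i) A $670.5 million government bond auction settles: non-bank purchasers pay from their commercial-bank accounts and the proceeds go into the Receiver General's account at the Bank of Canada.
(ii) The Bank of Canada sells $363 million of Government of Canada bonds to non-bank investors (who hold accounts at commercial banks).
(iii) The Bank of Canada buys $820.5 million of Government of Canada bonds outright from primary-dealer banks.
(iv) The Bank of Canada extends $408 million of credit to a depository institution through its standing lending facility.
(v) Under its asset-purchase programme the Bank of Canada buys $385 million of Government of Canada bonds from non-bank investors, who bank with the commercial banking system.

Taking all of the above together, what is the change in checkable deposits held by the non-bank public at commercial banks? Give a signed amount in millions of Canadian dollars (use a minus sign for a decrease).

Bank of Canada balance sheet:
  Assets:      Securities +$842.5M, Loans to banks +$408M
  Liabilities: Bank reserves +$580M, Government deposits +$670.5M
Commercial banking system:
  Assets:      Reserves at CB +$580M, Securities −$820.5M
  Liabilities: Checkable deposits −$648.5M, Borrowings from CB +$408M
So the change in checkable deposits held by the non-bank public at commercial banks is -$648.5 million.

-$648.5 million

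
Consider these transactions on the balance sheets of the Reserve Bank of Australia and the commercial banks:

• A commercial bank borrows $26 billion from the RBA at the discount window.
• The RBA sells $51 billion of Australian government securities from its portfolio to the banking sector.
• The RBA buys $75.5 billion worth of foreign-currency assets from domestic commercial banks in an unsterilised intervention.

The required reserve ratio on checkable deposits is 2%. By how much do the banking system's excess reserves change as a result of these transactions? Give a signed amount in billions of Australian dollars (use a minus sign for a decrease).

+$50.5 billion

Discount-window loan $26 billion: reserves +$26B, deposits 0.
OMO sale (to banks) $51 billion: reserves −$51B, deposits 0.
FX purchase $75.5 billion: reserves +$75.5B, deposits 0.
Totals: Δreserves = +$50.5B, Δdeposits = 0.
Δrequired reserves = 2% × 0 = 0.
Δexcess reserves = Δreserves − Δrequired = +$50.5B − (0) = +$50.5 billion.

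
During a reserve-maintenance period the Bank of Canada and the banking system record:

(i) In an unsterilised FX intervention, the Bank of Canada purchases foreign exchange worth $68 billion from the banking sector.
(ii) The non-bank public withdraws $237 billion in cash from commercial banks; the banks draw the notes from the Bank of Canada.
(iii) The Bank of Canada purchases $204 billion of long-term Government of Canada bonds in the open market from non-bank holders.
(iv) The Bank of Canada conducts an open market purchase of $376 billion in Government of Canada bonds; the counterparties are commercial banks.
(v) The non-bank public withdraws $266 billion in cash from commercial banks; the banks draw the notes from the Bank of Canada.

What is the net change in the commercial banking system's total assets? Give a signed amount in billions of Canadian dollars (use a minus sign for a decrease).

FX purchase $68 billion: just an asset swap on bank balance sheets → 0.
Currency withdrawal $237 billion: bank balance sheets shrink → −$237B.
Asset purchase (from non-banks) $204 billion: bank balance sheets expand → +$204B.
OMO purchase (from banks) $376 billion: just an asset swap on bank balance sheets → 0.
Currency withdrawal $266 billion: bank balance sheets shrink → −$266B.
Net: 0 − 237 + 204 + 0 − 266 = -$299 billion.

-$299 billion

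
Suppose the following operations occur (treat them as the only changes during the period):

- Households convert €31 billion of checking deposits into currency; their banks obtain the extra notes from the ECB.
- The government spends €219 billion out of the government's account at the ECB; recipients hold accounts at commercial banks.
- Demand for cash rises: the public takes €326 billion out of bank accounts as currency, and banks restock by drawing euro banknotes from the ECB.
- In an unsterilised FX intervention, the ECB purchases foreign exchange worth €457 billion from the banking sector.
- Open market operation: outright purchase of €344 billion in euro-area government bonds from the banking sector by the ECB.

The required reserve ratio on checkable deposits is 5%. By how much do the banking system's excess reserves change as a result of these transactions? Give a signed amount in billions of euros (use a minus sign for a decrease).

+€669.9 billion

Currency withdrawal €31 billion: reserves −€31B, deposits −€31B.
Government spending €219 billion: reserves +€219B, deposits +€219B.
Currency withdrawal €326 billion: reserves −€326B, deposits −€326B.
FX purchase €457 billion: reserves +€457B, deposits 0.
OMO purchase (from banks) €344 billion: reserves +€344B, deposits 0.
Totals: Δreserves = +€663B, Δdeposits = −€138B.
Δrequired reserves = 5% × −€138B = −€6.9B.
Δexcess reserves = Δreserves − Δrequired = +€663B − (−€6.9B) = +€669.9 billion.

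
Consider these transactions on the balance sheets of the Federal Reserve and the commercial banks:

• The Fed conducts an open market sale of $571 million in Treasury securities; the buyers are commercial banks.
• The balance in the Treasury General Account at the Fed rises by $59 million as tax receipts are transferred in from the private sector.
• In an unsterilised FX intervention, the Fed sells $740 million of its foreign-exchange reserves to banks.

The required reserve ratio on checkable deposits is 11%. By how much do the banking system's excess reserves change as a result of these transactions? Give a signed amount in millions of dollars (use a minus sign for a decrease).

OMO sale (to banks) $571 million: reserves −$571M, deposits 0.
Government account inflow $59 million: reserves −$59M, deposits −$59M.
FX sale $740 million: reserves −$740M, deposits 0.
Totals: Δreserves = −$1370M, Δdeposits = −$59M.
Δrequired reserves = 11% × −$59M = −$6.49M.
Δexcess reserves = Δreserves − Δrequired = −$1370M − (−$6.49M) = -$1363.51 million.

-$1363.51 million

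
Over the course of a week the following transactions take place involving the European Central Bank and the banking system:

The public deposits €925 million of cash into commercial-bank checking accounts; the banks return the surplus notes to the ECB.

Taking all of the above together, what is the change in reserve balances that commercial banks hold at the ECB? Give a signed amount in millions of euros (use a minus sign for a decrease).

+€925 million

ECB balance sheet:
  Assets:      no change
  Liabilities: Bank reserves +€925M, Currency in circulation −€925M
Commercial banking system:
  Assets:      Reserves at CB +€925M
  Liabilities: Checkable deposits +€925M
So the change in reserve balances that commercial banks hold at the ECB is +€925 million.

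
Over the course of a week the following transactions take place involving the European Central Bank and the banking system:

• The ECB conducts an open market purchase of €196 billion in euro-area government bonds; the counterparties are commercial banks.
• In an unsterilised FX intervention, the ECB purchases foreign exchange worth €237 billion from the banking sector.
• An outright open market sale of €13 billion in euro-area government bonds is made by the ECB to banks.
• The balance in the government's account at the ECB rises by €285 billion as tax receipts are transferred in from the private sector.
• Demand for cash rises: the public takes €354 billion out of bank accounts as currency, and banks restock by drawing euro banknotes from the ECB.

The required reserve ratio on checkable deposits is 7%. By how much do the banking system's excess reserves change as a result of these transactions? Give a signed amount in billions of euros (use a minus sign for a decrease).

OMO purchase (from banks) €196 billion: reserves +€196B, deposits 0.
FX purchase €237 billion: reserves +€237B, deposits 0.
OMO sale (to banks) €13 billion: reserves −€13B, deposits 0.
Government account inflow €285 billion: reserves −€285B, deposits −€285B.
Currency withdrawal €354 billion: reserves −€354B, deposits −€354B.
Totals: Δreserves = −€219B, Δdeposits = −€639B.
Δrequired reserves = 7% × −€639B = −€44.73B.
Δexcess reserves = Δreserves − Δrequired = −€219B − (−€44.73B) = -€174.27 billion.

-€174.27 billion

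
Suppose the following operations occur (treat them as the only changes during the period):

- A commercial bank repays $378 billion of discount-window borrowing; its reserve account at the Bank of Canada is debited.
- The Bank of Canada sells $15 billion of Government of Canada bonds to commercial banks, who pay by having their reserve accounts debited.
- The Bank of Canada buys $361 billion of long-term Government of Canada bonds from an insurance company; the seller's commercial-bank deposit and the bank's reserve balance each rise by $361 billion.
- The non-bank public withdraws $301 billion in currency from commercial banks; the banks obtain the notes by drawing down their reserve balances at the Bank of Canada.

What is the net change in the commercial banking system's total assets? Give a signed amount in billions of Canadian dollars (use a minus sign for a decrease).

Bank of Canada balance sheet:
  Assets:      Securities +$346B, Loans to banks −$378B
  Liabilities: Bank reserves −$333B, Currency in circulation +$301B
Commercial banking system:
  Assets:      Reserves at CB −$333B, Securities +$15B
  Liabilities: Checkable deposits +$60B, Borrowings from CB −$378B
Change in total bank assets = -$318 billion.

-$318 billion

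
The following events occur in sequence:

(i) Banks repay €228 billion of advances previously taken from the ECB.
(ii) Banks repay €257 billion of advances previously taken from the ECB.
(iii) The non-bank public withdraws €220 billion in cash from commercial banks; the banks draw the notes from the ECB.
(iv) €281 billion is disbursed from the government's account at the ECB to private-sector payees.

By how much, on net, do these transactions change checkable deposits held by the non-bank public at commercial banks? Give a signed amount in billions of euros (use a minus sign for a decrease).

ECB balance sheet:
  Assets:      Loans to banks −€485B
  Liabilities: Bank reserves −€424B, Currency in circulation +€220B, Government deposits −€281B
Commercial banking system:
  Assets:      Reserves at CB −€424B
  Liabilities: Checkable deposits +€61B, Borrowings from CB −€485B
So the change in checkable deposits held by the non-bank public at commercial banks is +€61 billion.

+€61 billion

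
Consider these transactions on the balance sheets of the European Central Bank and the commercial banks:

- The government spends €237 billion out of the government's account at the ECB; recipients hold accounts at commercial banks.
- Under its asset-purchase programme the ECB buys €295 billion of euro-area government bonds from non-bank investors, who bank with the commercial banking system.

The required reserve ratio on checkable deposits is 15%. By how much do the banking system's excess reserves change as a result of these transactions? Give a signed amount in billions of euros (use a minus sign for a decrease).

+€452.2 billion

Government spending €237 billion: reserves +€237B, deposits +€237B.
Asset purchase (from non-banks) €295 billion: reserves +€295B, deposits +€295B.
Totals: Δreserves = +€532B, Δdeposits = +€532B.
Δrequired reserves = 15% × +€532B = +€79.8B.
Δexcess reserves = Δreserves − Δrequired = +€532B − (+€79.8B) = +€452.2 billion.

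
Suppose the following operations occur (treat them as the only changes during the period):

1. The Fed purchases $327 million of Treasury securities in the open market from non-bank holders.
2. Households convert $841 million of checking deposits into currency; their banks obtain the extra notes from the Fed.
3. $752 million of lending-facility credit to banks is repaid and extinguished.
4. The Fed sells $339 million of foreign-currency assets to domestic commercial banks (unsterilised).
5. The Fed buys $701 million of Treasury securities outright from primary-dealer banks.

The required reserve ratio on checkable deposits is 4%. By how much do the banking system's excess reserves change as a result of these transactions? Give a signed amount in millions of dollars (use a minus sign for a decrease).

Asset purchase (from non-banks) $327 million: reserves +$327M, deposits +$327M.
Currency withdrawal $841 million: reserves −$841M, deposits −$841M.
Discount-window repayment $752 million: reserves −$752M, deposits 0.
FX sale $339 million: reserves −$339M, deposits 0.
OMO purchase (from banks) $701 million: reserves +$701M, deposits 0.
Totals: Δreserves = −$904M, Δdeposits = −$514M.
Δrequired reserves = 4% × −$514M = −$20.56M.
Δexcess reserves = Δreserves − Δrequired = −$904M − (−$20.56M) = -$883.44 million.

-$883.44 million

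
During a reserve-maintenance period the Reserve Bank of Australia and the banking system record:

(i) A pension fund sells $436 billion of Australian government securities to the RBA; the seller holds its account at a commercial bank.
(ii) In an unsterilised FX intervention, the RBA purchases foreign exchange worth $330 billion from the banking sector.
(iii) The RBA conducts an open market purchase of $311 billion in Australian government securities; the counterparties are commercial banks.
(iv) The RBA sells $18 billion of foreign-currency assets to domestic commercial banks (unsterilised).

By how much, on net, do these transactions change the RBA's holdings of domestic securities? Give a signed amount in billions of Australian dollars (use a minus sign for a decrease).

+$747 billion

RBA balance sheet:
  Assets:      Securities +$747B, Foreign assets +$312B
  Liabilities: Bank reserves +$1059B
So the change in the RBA's holdings of domestic securities is +$747 billion.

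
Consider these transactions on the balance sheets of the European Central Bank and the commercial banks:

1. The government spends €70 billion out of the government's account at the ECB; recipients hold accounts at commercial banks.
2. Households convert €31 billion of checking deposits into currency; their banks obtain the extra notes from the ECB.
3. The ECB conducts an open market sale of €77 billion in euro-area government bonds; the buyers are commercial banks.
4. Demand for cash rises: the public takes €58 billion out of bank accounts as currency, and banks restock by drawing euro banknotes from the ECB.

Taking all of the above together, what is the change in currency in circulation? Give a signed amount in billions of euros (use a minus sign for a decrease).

ECB balance sheet:
  Assets:      Securities −€77B
  Liabilities: Bank reserves −€96B, Currency in circulation +€89B, Government deposits −€70B
Commercial banking system:
  Assets:      Reserves at CB −€96B, Securities +€77B
  Liabilities: Checkable deposits −€19B
So the change in currency in circulation is +€89 billion.

+€89 billion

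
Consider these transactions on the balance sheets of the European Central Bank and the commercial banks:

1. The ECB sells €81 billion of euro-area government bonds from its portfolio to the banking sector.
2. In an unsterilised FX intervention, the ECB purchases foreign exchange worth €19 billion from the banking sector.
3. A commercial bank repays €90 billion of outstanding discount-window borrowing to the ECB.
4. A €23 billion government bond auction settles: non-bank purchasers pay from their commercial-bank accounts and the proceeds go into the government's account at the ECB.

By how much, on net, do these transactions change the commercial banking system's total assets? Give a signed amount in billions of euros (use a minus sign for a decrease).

ECB balance sheet:
  Assets:      Securities −€81B, Loans to banks −€90B, Foreign assets +€19B
  Liabilities: Bank reserves −€175B, Government deposits +€23B
Commercial banking system:
  Assets:      Reserves at CB −€175B, Securities +€81B, Foreign assets −€19B
  Liabilities: Checkable deposits −€23B, Borrowings from CB −€90B
Change in total bank assets = -€113 billion.

-€113 billion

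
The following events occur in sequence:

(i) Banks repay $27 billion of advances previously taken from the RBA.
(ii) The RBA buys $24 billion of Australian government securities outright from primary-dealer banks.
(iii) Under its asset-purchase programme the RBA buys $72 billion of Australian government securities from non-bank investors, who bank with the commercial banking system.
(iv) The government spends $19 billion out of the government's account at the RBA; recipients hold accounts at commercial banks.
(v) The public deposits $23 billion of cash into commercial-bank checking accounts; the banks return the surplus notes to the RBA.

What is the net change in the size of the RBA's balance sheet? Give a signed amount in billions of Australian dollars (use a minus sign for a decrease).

Discount-window repayment $27 billion: an RBA asset is shed → −$27B.
OMO purchase (from banks) $24 billion: an RBA asset is acquired → +$24B.
Asset purchase (from non-banks) $72 billion: an RBA asset is acquired → +$72B.
Government spending $19 billion: only the composition of liabilities changes → 0.
Currency deposit $23 billion: only the composition of liabilities changes → 0.
Net: −27 + 24 + 72 + 0 + 0 = +$69 billion.

+$69 billion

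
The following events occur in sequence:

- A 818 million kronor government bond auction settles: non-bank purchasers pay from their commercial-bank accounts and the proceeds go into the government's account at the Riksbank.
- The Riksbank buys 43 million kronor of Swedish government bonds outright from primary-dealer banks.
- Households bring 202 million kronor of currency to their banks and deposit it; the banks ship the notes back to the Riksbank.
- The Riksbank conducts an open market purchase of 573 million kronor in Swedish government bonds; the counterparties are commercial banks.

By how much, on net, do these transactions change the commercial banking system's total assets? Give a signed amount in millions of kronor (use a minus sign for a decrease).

-616 million

Government account inflow 818 million kronor: bank balance sheets shrink → −818M.
OMO purchase (from banks) 43 million kronor: just an asset swap on bank balance sheets → 0.
Currency deposit 202 million kronor: bank balance sheets expand → +202M.
OMO purchase (from banks) 573 million kronor: just an asset swap on bank balance sheets → 0.
Net: −818 + 0 + 202 + 0 = -616 million.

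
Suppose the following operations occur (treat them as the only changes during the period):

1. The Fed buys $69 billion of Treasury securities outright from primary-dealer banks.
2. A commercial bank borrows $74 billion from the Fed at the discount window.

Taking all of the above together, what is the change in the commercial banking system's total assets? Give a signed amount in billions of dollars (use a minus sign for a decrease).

OMO purchase (from banks) $69 billion: just an asset swap on bank balance sheets → 0.
Discount-window loan $74 billion: bank balance sheets expand → +$74B.
Net: 0 + 74 = +$74 billion.

+$74 billion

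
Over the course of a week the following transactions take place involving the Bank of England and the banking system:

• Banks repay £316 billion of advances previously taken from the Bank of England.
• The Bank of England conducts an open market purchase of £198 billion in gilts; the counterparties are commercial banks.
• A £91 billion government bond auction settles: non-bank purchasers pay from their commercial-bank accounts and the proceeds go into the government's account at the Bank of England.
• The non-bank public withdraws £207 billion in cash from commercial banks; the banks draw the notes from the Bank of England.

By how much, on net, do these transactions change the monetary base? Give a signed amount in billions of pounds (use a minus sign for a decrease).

Bank of England balance sheet:
  Assets:      Securities +£198B, Loans to banks −£316B
  Liabilities: Bank reserves −£416B, Currency in circulation +£207B, Government deposits +£91B
Monetary base = currency + reserves: +£207B + (−£416B) = -£209 billion.

-£209 billion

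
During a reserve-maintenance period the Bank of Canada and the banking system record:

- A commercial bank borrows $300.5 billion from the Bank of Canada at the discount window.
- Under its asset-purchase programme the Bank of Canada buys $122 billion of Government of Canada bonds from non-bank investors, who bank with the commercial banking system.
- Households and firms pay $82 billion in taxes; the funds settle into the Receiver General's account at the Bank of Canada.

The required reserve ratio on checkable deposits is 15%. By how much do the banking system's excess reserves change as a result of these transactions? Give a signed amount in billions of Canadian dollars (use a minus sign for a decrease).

+$334.5 billion

Discount-window loan $300.5 billion: reserves +$300.5B, deposits 0.
Asset purchase (from non-banks) $122 billion: reserves +$122B, deposits +$122B.
Government account inflow $82 billion: reserves −$82B, deposits −$82B.
Totals: Δreserves = +$340.5B, Δdeposits = +$40B.
Δrequired reserves = 15% × +$40B = +$6B.
Δexcess reserves = Δreserves − Δrequired = +$340.5B − (+$6B) = +$334.5 billion.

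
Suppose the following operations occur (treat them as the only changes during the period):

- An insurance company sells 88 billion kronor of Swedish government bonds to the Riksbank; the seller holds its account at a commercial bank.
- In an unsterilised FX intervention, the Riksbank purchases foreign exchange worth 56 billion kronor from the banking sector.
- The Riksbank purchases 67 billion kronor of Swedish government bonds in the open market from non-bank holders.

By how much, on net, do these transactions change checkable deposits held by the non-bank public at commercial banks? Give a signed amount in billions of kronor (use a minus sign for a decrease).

+155 billion

Riksbank balance sheet:
  Assets:      Securities +155B, Foreign assets +56B
  Liabilities: Bank reserves +211B
Commercial banking system:
  Assets:      Reserves at CB +211B, Foreign assets −56B
  Liabilities: Checkable deposits +155B
So the change in checkable deposits held by the non-bank public at commercial banks is +155 billion.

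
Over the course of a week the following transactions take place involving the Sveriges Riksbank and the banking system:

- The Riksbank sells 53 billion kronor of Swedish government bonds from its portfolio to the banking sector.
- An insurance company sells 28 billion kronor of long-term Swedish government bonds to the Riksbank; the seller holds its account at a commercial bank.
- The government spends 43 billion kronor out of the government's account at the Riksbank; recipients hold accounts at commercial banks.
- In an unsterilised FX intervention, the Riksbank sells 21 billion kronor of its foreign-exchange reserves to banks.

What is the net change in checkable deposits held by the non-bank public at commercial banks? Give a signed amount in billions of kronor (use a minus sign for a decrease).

OMO sale (to banks) 53 billion kronor: the counterparty is a bank, so public deposits are unchanged → 0.
Asset purchase (from non-banks) 28 billion kronor: non-bank counterparties' bank balances rise → +28B.
Government spending 43 billion kronor: non-bank counterparties' bank balances rise → +43B.
FX sale 21 billion kronor: the counterparty is a bank, so public deposits are unchanged → 0.
Net: 0 + 28 + 43 + 0 = +71 billion.

+71 billion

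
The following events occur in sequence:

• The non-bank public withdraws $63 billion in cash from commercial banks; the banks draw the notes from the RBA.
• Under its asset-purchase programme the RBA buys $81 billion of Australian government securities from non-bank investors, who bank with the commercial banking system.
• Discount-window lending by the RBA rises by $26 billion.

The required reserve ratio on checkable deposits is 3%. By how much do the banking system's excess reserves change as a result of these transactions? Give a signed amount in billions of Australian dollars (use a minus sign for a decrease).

Currency withdrawal $63 billion: reserves −$63B, deposits −$63B.
Asset purchase (from non-banks) $81 billion: reserves +$81B, deposits +$81B.
Discount-window loan $26 billion: reserves +$26B, deposits 0.
Totals: Δreserves = +$44B, Δdeposits = +$18B.
Δrequired reserves = 3% × +$18B = +$0.54B.
Δexcess reserves = Δreserves − Δrequired = +$44B − (+$0.54B) = +$43.46 billion.

+$43.46 billion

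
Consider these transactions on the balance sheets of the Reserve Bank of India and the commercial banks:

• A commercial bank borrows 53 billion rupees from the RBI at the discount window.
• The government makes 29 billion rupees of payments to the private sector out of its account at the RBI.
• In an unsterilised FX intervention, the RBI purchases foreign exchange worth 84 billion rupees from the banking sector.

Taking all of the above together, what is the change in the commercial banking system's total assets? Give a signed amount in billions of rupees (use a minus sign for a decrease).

+82 billion

RBI balance sheet:
  Assets:      Loans to banks +53B, Foreign assets +84B
  Liabilities: Bank reserves +166B, Government deposits −29B
Commercial banking system:
  Assets:      Reserves at CB +166B, Foreign assets −84B
  Liabilities: Checkable deposits +29B, Borrowings from CB +53B
Change in total bank assets = +82 billion.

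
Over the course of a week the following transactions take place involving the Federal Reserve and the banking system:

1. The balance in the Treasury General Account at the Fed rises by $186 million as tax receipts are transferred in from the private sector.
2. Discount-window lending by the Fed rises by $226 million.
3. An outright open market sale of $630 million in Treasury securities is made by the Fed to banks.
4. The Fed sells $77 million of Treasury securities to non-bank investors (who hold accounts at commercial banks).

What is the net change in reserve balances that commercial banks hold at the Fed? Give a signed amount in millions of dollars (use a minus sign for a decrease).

Fed balance sheet:
  Assets:      Securities −$707M, Loans to banks +$226M
  Liabilities: Bank reserves −$667M, Government deposits +$186M
Commercial banking system:
  Assets:      Reserves at CB −$667M, Securities +$630M
  Liabilities: Checkable deposits −$263M, Borrowings from CB +$226M
So the change in reserve balances that commercial banks hold at the Fed is -$667 million.

-$667 million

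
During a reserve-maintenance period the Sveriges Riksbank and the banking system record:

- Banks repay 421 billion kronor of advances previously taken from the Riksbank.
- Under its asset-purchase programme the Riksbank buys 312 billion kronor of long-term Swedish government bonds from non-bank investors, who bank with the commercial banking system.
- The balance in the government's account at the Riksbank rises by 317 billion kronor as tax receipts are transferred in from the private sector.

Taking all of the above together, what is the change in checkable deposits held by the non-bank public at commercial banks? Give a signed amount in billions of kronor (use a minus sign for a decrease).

Discount-window repayment 421 billion kronor: the counterparty is a bank, so public deposits are unchanged → 0.
Asset purchase (from non-banks) 312 billion kronor: non-bank counterparties' bank balances rise → +312B.
Government account inflow 317 billion kronor: non-bank counterparties' bank balances fall → −317B.
Net: 0 + 312 − 317 = -5 billion.

-5 billion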